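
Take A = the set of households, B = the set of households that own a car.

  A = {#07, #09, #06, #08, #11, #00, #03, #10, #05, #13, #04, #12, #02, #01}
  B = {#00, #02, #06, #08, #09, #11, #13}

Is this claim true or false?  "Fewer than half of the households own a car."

False

The determiner here denotes the relation: |A ∩ B| < |A ∖ B|.
A (the restrictor) = {#07, #09, #06, #08, #11, #00, #03, #10, #05, #13, #04, #12, #02, #01}, |A| = 14.
A ∩ B = {#09, #06, #08, #11, #00, #13, #02}, so |A ∩ B| = 7.
A ∖ B = {#07, #03, #10, #05, #04, #12, #01}, so |A ∖ B| = 7.
7 = 7, so the statement is false.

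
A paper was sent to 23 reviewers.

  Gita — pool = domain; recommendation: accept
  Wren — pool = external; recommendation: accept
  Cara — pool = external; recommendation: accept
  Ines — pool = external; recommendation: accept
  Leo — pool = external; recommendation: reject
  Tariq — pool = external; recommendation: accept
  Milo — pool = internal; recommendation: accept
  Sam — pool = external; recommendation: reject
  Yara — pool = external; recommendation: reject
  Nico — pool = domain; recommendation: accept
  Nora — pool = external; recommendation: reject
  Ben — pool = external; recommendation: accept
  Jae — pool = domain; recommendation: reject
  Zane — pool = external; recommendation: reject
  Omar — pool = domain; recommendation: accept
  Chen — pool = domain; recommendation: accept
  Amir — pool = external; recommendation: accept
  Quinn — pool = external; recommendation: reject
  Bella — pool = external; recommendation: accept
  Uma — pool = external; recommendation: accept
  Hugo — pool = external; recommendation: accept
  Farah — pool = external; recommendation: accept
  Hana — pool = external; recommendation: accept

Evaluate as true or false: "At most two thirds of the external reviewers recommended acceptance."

The determiner here denotes the relation: |A ∩ B| / |A| ≤ 2/3.
|A| = 17, |A ∩ B| = 11, |A ∖ B| = 6.
|A ∩ B|/|A| = 11/17, so the statement is true.

True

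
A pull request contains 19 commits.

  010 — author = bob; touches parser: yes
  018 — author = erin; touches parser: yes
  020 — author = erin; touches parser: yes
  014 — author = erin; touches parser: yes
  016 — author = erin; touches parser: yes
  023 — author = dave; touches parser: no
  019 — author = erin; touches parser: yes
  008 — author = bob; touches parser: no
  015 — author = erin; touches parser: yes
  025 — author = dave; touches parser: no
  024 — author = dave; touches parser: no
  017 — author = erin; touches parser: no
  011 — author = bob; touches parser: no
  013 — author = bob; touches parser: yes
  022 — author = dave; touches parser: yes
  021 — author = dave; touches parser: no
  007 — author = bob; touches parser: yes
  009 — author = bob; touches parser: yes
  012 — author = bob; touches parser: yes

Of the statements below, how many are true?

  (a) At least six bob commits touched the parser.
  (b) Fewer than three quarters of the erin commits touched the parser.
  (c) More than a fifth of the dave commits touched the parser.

(a) bob: |A| = 7, |A ∩ B| = 5; needs |A ∩ B| ≥ 6 — false.
(b) erin: |A| = 7, |A ∩ B| = 6; needs |A ∩ B| / |A| < 3/4 — false.
(c) dave: |A| = 5, |A ∩ B| = 1; needs |A ∩ B| / |A| > 1/5 — false.

0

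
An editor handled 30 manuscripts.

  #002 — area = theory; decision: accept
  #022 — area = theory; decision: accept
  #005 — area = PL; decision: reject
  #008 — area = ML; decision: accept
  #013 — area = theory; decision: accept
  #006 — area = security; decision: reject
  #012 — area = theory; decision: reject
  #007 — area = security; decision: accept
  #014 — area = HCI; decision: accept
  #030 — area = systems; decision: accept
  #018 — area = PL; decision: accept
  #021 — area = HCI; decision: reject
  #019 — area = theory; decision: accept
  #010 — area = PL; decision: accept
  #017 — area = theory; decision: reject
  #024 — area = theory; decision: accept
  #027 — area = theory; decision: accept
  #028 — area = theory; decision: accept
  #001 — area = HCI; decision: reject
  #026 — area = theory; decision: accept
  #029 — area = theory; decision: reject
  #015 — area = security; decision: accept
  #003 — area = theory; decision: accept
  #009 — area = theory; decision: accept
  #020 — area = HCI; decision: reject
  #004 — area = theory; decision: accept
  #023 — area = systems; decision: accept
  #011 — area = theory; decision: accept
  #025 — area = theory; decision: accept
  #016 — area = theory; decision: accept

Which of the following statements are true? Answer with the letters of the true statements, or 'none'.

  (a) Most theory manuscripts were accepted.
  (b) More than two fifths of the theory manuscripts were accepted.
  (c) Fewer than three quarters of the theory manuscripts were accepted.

|A| = 17, |A ∩ B| = 14, |A ∖ B| = 3.
(a) |A ∩ B| > |A ∖ B|: holds.
(b) |A ∩ B| / |A| > 2/5: holds.
(c) |A ∩ B| / |A| < 3/4: fails.

(a), (b)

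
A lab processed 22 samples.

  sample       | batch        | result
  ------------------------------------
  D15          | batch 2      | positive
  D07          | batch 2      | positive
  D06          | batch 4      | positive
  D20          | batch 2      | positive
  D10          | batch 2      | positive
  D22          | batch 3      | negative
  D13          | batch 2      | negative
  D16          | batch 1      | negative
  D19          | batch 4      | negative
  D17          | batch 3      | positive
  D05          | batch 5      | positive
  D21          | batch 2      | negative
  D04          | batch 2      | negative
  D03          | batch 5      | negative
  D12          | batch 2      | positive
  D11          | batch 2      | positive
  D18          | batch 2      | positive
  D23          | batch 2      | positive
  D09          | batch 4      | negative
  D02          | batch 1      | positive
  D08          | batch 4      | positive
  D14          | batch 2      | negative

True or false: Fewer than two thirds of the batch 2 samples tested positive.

False

Truth condition: |A ∩ B| / |A| < 2/3.
A (the restrictor) = {D15, D07, D20, D10, D13, D21, D04, D12, D11, D18, D23, D14}, |A| = 12.
A ∩ B = {D15, D07, D20, D10, D12, D11, D18, D23}, so |A ∩ B| = 8.
A ∖ B = {D13, D21, D04, D14}, so |A ∖ B| = 4.
|A ∩ B|/|A| = 8/12, so the statement is false.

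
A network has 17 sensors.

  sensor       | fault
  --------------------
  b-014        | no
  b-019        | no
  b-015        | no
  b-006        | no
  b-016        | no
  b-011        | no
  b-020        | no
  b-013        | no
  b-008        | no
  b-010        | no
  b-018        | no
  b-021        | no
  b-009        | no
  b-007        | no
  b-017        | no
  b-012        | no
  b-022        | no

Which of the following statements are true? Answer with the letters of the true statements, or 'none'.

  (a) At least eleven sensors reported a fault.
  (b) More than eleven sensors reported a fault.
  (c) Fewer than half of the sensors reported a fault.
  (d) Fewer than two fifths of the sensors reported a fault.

|A| = 17, |A ∩ B| = 0, |A ∖ B| = 17.
(a) |A ∩ B| ≥ 11: fails.
(b) |A ∩ B| > 11: fails.
(c) |A ∩ B| < |A ∖ B|: holds.
(d) |A ∩ B| / |A| < 2/5: holds.

(c), (d)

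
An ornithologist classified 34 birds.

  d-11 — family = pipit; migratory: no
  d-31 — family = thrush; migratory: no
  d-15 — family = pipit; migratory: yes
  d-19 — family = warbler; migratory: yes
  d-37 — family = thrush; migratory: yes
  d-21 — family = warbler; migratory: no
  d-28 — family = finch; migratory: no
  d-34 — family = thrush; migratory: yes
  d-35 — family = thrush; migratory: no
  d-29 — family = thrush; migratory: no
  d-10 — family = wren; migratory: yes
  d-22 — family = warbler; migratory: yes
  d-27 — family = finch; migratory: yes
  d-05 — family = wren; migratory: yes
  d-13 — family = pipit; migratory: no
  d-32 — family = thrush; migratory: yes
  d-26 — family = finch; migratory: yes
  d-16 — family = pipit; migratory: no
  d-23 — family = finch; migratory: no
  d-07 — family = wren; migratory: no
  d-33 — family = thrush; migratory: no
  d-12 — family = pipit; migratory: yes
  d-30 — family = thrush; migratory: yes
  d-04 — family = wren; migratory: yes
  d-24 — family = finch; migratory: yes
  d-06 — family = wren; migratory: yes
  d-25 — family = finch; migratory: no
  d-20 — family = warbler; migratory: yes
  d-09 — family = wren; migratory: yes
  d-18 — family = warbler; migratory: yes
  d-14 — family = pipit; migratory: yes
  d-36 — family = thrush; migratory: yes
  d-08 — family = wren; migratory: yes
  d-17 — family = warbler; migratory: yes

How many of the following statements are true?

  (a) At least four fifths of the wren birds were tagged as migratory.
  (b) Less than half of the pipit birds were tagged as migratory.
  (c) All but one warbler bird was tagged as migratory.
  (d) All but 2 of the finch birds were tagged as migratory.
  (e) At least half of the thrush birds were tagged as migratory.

3

(a) wren: |A| = 7, |A ∩ B| = 6; needs |A ∩ B| / |A| ≥ 4/5 — true.
(b) pipit: |A| = 6, |A ∩ B| = 3; needs |A ∩ B| < |A ∖ B| — false.
(c) warbler: |A| = 6, |A ∩ B| = 5; needs |A ∖ B| = 1 — true.
(d) finch: |A| = 6, |A ∩ B| = 3; needs |A ∖ B| = 2 — false.
(e) thrush: |A| = 9, |A ∩ B| = 5; needs |A ∩ B| ≥ |A ∖ B| — true.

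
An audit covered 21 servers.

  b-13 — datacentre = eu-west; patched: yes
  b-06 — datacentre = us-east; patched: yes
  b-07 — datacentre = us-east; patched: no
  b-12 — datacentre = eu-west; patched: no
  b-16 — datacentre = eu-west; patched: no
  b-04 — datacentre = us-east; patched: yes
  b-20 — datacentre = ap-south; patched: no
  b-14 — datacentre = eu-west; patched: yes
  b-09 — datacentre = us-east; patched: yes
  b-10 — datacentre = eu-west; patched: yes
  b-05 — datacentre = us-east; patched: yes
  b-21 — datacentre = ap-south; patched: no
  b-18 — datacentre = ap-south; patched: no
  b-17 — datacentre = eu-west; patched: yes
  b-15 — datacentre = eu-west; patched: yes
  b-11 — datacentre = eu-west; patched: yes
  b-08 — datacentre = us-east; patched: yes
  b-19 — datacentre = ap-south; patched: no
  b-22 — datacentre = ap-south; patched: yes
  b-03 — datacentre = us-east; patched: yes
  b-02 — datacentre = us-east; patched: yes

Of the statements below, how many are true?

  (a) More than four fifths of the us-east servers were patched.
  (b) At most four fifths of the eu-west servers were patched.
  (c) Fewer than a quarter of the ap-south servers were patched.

(a) us-east: |A| = 8, |A ∩ B| = 7; needs |A ∩ B| / |A| > 4/5 — true.
(b) eu-west: |A| = 8, |A ∩ B| = 6; needs |A ∩ B| / |A| ≤ 4/5 — true.
(c) ap-south: |A| = 5, |A ∩ B| = 1; needs |A ∩ B| / |A| < 1/4 — true.

3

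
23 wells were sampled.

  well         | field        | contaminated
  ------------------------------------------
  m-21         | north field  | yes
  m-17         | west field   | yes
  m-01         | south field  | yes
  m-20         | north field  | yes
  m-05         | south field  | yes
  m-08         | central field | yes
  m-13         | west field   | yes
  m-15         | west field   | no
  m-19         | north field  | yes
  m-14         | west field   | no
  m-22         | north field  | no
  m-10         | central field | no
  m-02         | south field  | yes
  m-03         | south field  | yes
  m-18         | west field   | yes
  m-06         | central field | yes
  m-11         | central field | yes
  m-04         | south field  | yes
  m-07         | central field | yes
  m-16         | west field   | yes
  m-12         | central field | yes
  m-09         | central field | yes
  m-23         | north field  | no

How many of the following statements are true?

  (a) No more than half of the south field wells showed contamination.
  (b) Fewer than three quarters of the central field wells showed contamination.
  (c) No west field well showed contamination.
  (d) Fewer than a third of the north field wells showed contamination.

(a) south field: |A| = 5, |A ∩ B| = 5; needs |A ∩ B| ≤ |A ∖ B| — false.
(b) central field: |A| = 7, |A ∩ B| = 6; needs |A ∩ B| / |A| < 3/4 — false.
(c) west field: |A| = 6, |A ∩ B| = 4; needs A ∩ B = ∅ (|A ∩ B| = 0) — false.
(d) north field: |A| = 5, |A ∩ B| = 3; needs |A ∩ B| / |A| < 1/3 — false.

0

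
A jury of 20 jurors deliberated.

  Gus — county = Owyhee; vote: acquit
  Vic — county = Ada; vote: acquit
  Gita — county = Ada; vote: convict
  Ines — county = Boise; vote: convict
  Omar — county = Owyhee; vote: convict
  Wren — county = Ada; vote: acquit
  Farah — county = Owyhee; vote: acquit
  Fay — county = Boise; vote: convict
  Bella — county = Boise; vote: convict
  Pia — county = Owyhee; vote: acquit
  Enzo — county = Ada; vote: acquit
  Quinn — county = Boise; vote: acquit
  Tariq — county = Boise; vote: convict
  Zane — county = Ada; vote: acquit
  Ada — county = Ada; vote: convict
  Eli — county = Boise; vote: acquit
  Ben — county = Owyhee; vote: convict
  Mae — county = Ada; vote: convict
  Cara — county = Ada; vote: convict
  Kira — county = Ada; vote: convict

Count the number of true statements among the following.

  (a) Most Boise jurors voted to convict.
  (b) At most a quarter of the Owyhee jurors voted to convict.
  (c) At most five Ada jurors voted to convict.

(a) Boise: |A| = 6, |A ∩ B| = 4; needs |A ∩ B| > |A ∖ B| — true.
(b) Owyhee: |A| = 5, |A ∩ B| = 2; needs |A ∩ B| / |A| ≤ 1/4 — false.
(c) Ada: |A| = 9, |A ∩ B| = 5; needs |A ∩ B| ≤ 5 — true.

2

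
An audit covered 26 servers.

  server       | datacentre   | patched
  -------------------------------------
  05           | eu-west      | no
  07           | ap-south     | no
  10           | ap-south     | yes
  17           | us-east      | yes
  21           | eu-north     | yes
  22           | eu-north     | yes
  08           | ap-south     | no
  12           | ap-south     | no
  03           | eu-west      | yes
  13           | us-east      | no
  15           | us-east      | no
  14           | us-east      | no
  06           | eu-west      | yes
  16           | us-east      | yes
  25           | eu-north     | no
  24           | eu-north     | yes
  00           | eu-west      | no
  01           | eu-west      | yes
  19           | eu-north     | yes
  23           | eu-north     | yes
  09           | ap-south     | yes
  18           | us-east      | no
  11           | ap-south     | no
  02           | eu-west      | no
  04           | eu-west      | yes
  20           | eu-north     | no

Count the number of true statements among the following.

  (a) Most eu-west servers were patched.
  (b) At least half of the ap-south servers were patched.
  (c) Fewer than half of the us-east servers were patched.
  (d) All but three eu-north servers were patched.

2

(a) eu-west: |A| = 7, |A ∩ B| = 4; needs |A ∩ B| > |A ∖ B| — true.
(b) ap-south: |A| = 6, |A ∩ B| = 2; needs |A ∩ B| ≥ |A ∖ B| — false.
(c) us-east: |A| = 6, |A ∩ B| = 2; needs |A ∩ B| < |A ∖ B| — true.
(d) eu-north: |A| = 7, |A ∩ B| = 5; needs |A ∖ B| = 3 — false.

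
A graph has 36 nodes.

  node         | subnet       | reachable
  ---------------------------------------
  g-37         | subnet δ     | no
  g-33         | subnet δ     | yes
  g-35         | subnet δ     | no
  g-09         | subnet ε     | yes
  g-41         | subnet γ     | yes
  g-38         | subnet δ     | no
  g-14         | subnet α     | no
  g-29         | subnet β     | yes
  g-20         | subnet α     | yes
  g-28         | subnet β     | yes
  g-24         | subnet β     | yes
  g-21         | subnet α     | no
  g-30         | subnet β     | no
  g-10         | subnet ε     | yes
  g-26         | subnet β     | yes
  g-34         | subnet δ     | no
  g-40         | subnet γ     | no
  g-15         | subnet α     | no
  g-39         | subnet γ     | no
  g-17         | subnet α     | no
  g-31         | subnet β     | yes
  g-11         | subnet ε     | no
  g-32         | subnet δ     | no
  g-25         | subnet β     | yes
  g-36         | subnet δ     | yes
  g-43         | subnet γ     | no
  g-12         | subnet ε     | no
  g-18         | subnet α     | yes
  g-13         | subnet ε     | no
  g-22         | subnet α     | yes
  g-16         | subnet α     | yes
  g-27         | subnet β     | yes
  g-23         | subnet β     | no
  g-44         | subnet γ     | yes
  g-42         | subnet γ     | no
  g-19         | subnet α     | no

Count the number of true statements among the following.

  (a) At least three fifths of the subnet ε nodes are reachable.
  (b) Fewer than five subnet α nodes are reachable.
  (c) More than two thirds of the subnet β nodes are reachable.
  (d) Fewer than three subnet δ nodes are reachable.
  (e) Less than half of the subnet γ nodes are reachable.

(a) subnet ε: |A| = 5, |A ∩ B| = 2; needs |A ∩ B| / |A| ≥ 3/5 — false.
(b) subnet α: |A| = 9, |A ∩ B| = 4; needs |A ∩ B| < 5 — true.
(c) subnet β: |A| = 9, |A ∩ B| = 7; needs |A ∩ B| / |A| > 2/3 — true.
(d) subnet δ: |A| = 7, |A ∩ B| = 2; needs |A ∩ B| < 3 — true.
(e) subnet γ: |A| = 6, |A ∩ B| = 2; needs |A ∩ B| < |A ∖ B| — true.

4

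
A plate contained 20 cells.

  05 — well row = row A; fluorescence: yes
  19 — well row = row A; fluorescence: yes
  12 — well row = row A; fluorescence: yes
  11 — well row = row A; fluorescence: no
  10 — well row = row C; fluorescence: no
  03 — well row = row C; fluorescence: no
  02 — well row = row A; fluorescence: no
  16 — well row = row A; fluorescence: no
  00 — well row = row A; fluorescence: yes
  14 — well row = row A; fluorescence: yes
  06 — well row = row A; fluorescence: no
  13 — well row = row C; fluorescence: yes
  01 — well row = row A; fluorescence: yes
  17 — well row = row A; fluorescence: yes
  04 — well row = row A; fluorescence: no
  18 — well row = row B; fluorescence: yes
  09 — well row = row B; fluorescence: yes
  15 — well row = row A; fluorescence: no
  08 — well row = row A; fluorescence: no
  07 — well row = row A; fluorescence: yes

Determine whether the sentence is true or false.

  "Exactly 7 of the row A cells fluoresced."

'Exactly 7 of the row A cells fluoresced' holds iff |A ∩ B| = 7.
|A| = 15, |A ∩ B| = 8, |A ∖ B| = 7.
|A ∩ B| = 8, so the statement is false.

False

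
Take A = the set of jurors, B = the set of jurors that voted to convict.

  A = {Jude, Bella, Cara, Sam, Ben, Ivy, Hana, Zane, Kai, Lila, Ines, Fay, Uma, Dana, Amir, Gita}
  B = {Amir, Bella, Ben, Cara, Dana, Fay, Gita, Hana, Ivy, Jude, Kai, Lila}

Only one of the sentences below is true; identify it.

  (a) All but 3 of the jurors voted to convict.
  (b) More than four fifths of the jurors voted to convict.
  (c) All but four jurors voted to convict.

(c)

|A| = 16, |A ∩ B| = 12, |A ∖ B| = 4.
(a) requires |A ∖ B| = 3: false.
(b) requires |A ∩ B| / |A| > 4/5: false.
(c) requires |A ∖ B| = 4: true.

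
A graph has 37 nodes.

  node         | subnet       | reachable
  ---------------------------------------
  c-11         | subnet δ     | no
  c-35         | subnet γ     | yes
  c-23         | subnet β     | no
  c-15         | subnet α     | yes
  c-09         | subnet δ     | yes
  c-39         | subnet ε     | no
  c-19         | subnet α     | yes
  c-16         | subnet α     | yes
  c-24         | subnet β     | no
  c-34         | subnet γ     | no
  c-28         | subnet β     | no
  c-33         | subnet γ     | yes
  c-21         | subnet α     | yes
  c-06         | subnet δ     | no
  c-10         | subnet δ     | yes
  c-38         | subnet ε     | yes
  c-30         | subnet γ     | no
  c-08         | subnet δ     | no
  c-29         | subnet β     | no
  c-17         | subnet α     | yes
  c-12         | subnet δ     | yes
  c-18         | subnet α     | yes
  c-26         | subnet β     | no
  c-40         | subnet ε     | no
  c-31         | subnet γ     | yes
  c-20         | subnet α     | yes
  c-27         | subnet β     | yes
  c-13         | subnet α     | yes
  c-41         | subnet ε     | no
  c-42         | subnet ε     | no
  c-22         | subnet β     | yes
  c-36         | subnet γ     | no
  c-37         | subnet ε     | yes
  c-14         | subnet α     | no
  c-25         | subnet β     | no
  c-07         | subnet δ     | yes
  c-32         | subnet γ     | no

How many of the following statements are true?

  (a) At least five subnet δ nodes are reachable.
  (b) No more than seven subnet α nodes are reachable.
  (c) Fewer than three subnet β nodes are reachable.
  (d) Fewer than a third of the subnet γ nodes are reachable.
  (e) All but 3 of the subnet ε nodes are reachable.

1

(a) subnet δ: |A| = 7, |A ∩ B| = 4; needs |A ∩ B| ≥ 5 — false.
(b) subnet α: |A| = 9, |A ∩ B| = 8; needs |A ∩ B| ≤ 7 — false.
(c) subnet β: |A| = 8, |A ∩ B| = 2; needs |A ∩ B| < 3 — true.
(d) subnet γ: |A| = 7, |A ∩ B| = 3; needs |A ∩ B| / |A| < 1/3 — false.
(e) subnet ε: |A| = 6, |A ∩ B| = 2; needs |A ∖ B| = 3 — false.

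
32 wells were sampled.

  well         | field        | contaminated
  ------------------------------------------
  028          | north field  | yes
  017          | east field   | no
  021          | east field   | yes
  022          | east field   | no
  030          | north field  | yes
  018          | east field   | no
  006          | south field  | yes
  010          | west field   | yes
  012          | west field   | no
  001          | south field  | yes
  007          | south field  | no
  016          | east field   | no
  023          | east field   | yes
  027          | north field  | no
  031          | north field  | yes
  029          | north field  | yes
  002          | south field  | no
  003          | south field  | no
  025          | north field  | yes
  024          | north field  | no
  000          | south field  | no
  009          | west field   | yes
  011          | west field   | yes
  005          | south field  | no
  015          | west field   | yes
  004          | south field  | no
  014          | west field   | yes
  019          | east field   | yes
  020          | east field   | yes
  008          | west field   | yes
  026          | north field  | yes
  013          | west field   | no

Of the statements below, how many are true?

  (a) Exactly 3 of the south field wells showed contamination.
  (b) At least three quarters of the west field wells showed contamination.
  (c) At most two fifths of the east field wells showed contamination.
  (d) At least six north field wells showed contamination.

2

(a) south field: |A| = 8, |A ∩ B| = 2; needs |A ∩ B| = 3 — false.
(b) west field: |A| = 8, |A ∩ B| = 6; needs |A ∩ B| / |A| ≥ 3/4 — true.
(c) east field: |A| = 8, |A ∩ B| = 4; needs |A ∩ B| / |A| ≤ 2/5 — false.
(d) north field: |A| = 8, |A ∩ B| = 6; needs |A ∩ B| ≥ 6 — true.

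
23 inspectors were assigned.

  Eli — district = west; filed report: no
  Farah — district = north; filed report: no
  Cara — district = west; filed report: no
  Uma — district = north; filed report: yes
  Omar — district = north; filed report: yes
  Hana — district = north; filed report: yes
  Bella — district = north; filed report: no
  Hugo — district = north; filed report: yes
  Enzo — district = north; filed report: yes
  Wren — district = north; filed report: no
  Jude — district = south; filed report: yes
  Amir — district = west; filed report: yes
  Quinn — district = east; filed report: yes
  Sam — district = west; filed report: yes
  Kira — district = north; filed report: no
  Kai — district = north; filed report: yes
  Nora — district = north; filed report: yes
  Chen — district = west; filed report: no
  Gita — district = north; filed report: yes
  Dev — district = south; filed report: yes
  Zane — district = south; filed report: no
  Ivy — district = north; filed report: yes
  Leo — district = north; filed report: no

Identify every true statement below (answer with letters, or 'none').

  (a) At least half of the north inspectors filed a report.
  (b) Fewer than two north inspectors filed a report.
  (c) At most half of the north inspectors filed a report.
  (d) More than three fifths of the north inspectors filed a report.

|A| = 14, |A ∩ B| = 9, |A ∖ B| = 5.
(a) |A ∩ B| ≥ |A ∖ B|: holds.
(b) |A ∩ B| < 2: fails.
(c) |A ∩ B| ≤ |A ∖ B|: fails.
(d) |A ∩ B| / |A| > 3/5: holds.

(a), (d)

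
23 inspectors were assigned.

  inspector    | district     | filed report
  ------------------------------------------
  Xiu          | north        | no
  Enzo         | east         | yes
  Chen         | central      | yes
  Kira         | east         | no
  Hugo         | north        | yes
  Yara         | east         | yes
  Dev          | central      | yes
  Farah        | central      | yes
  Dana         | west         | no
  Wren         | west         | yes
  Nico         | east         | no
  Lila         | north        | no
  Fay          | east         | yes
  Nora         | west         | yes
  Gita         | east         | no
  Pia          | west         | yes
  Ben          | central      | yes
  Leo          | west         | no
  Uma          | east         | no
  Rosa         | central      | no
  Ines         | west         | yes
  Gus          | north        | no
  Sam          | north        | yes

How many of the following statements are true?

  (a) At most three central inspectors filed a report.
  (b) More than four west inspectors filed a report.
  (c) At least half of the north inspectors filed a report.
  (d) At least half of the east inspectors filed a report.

0

(a) central: |A| = 5, |A ∩ B| = 4; needs |A ∩ B| ≤ 3 — false.
(b) west: |A| = 6, |A ∩ B| = 4; needs |A ∩ B| > 4 — false.
(c) north: |A| = 5, |A ∩ B| = 2; needs |A ∩ B| ≥ |A ∖ B| — false.
(d) east: |A| = 7, |A ∩ B| = 3; needs |A ∩ B| ≥ |A ∖ B| — false.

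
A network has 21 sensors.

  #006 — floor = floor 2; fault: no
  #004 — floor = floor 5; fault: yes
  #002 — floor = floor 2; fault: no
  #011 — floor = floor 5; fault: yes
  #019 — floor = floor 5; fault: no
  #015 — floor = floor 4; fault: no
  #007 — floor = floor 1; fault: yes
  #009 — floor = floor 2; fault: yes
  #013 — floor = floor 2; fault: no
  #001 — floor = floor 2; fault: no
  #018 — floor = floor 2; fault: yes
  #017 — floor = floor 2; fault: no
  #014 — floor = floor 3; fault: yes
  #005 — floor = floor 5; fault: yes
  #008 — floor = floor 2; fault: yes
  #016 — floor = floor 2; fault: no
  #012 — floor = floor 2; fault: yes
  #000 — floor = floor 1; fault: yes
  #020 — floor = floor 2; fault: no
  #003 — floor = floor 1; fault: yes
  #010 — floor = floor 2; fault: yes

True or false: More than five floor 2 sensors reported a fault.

False

The determiner here denotes the relation: |A ∩ B| > 5.
A (the restrictor) = {#006, #002, #009, #013, #001, #018, #017, #008, #016, #012, #020, #010}, |A| = 12.
A ∩ B = {#009, #018, #008, #012, #010}, so |A ∩ B| = 5.
|A ∩ B| = 5, so the statement is false.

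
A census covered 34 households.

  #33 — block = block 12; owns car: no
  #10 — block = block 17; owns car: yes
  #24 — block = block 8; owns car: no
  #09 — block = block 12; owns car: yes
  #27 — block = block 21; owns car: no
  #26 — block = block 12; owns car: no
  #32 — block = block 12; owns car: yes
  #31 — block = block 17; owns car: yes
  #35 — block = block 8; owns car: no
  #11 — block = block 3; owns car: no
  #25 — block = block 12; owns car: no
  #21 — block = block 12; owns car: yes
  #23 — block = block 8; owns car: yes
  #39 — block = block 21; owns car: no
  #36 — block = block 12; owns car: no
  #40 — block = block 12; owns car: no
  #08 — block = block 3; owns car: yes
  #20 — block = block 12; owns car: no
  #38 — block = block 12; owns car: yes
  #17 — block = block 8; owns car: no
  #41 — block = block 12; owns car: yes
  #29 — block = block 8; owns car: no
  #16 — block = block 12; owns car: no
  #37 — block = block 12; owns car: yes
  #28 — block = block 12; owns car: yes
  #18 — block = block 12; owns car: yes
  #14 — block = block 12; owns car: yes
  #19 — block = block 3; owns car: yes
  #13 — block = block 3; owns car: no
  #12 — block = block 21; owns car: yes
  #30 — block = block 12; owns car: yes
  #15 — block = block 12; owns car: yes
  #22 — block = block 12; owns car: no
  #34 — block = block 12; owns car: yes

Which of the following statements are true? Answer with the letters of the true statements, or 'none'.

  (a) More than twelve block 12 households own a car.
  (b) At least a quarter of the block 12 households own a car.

(b)

|A| = 20, |A ∩ B| = 12, |A ∖ B| = 8.
(a) |A ∩ B| > 12: fails.
(b) |A ∩ B| / |A| ≥ 1/4: holds.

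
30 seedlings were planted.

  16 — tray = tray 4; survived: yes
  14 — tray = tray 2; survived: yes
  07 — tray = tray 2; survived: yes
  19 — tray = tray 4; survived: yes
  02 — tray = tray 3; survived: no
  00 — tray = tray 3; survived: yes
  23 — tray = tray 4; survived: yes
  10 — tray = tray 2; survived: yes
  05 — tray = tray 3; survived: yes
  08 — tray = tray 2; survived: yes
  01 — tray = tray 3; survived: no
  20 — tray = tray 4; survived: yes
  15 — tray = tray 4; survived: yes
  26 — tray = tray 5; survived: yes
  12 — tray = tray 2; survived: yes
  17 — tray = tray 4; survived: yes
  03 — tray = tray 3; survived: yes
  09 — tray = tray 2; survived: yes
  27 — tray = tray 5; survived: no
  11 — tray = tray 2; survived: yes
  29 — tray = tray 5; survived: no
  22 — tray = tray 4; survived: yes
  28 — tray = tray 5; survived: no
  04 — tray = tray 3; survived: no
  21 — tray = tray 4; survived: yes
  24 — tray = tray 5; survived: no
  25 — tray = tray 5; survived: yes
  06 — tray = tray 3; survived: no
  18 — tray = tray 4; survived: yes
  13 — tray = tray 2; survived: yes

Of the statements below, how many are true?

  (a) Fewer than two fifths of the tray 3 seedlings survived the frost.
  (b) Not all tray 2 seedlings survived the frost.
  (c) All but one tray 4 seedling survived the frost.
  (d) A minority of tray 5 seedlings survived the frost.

1

(a) tray 3: |A| = 7, |A ∩ B| = 3; needs |A ∩ B| / |A| < 2/5 — false.
(b) tray 2: |A| = 8, |A ∩ B| = 8; needs A ⊄ B (|A ∖ B| ≥ 1) — false.
(c) tray 4: |A| = 9, |A ∩ B| = 9; needs |A ∖ B| = 1 — false.
(d) tray 5: |A| = 6, |A ∩ B| = 2; needs |A ∩ B| < |A ∖ B| — true.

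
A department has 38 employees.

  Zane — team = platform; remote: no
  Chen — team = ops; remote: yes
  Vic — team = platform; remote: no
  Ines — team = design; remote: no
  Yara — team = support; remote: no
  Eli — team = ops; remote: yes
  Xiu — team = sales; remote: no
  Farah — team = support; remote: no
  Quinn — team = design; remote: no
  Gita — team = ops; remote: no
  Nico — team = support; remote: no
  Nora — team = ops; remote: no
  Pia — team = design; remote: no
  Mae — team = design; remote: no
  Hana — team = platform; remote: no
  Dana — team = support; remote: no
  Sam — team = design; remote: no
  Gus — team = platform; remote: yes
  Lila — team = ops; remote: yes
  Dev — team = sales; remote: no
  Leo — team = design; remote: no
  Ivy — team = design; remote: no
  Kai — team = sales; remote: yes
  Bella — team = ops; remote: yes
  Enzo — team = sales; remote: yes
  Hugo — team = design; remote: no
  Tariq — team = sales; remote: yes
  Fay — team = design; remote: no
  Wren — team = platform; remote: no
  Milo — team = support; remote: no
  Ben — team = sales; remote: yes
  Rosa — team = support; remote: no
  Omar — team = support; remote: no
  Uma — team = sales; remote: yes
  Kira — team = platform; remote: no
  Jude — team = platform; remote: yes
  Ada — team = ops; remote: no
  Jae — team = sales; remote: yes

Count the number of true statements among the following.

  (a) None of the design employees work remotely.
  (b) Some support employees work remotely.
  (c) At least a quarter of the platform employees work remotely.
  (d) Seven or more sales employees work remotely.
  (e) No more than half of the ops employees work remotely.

2

(a) design: |A| = 9, |A ∩ B| = 0; needs A ∩ B = ∅ (|A ∩ B| = 0) — true.
(b) support: |A| = 7, |A ∩ B| = 0; needs A ∩ B ≠ ∅ (|A ∩ B| ≥ 1) — false.
(c) platform: |A| = 7, |A ∩ B| = 2; needs |A ∩ B| / |A| ≥ 1/4 — true.
(d) sales: |A| = 8, |A ∩ B| = 6; needs |A ∩ B| ≥ 7 — false.
(e) ops: |A| = 7, |A ∩ B| = 4; needs |A ∩ B| ≤ |A ∖ B| — false.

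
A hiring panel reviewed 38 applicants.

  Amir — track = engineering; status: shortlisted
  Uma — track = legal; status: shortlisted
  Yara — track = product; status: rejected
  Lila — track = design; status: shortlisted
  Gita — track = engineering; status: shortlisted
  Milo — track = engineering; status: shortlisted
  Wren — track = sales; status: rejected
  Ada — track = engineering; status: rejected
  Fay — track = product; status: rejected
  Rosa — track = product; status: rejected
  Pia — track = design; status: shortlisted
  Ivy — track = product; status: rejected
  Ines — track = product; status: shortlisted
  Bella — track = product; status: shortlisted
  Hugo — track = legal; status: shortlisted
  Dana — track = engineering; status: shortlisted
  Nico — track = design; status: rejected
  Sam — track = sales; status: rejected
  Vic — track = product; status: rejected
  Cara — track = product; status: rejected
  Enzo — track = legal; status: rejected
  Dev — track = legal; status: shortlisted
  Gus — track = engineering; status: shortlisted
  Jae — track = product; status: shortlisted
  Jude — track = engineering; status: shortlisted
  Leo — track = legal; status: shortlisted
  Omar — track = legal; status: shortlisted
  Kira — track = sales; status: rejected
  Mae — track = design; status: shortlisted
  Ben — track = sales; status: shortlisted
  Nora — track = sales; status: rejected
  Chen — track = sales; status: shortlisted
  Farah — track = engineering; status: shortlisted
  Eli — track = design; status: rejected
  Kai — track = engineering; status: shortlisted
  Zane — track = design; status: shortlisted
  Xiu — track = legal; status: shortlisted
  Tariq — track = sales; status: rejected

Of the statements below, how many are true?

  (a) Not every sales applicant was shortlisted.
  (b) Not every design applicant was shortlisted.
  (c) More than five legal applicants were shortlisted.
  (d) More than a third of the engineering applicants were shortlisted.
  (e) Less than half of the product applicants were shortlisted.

5

(a) sales: |A| = 7, |A ∩ B| = 2; needs A ⊄ B (|A ∖ B| ≥ 1) — true.
(b) design: |A| = 6, |A ∩ B| = 4; needs A ⊄ B (|A ∖ B| ≥ 1) — true.
(c) legal: |A| = 7, |A ∩ B| = 6; needs |A ∩ B| > 5 — true.
(d) engineering: |A| = 9, |A ∩ B| = 8; needs |A ∩ B| / |A| > 1/3 — true.
(e) product: |A| = 9, |A ∩ B| = 3; needs |A ∩ B| < |A ∖ B| — true.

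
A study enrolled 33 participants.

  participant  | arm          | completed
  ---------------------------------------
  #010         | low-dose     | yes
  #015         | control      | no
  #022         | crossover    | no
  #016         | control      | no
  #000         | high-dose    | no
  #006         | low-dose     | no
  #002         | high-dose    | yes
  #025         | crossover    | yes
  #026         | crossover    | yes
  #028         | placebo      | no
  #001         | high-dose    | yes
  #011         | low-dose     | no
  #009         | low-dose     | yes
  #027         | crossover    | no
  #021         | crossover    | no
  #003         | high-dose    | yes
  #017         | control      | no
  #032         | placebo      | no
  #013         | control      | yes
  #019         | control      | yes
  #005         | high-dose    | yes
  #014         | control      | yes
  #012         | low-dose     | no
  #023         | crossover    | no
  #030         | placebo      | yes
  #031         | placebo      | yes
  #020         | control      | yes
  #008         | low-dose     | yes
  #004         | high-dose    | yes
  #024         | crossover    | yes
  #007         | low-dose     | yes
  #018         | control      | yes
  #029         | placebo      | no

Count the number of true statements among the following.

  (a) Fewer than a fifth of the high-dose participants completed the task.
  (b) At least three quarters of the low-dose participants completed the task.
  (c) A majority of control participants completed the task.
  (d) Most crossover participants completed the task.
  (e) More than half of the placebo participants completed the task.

1

(a) high-dose: |A| = 6, |A ∩ B| = 5; needs |A ∩ B| / |A| < 1/5 — false.
(b) low-dose: |A| = 7, |A ∩ B| = 4; needs |A ∩ B| / |A| ≥ 3/4 — false.
(c) control: |A| = 8, |A ∩ B| = 5; needs |A ∩ B| > |A ∖ B| — true.
(d) crossover: |A| = 7, |A ∩ B| = 3; needs |A ∩ B| > |A ∖ B| — false.
(e) placebo: |A| = 5, |A ∩ B| = 2; needs |A ∩ B| > |A ∖ B| — false.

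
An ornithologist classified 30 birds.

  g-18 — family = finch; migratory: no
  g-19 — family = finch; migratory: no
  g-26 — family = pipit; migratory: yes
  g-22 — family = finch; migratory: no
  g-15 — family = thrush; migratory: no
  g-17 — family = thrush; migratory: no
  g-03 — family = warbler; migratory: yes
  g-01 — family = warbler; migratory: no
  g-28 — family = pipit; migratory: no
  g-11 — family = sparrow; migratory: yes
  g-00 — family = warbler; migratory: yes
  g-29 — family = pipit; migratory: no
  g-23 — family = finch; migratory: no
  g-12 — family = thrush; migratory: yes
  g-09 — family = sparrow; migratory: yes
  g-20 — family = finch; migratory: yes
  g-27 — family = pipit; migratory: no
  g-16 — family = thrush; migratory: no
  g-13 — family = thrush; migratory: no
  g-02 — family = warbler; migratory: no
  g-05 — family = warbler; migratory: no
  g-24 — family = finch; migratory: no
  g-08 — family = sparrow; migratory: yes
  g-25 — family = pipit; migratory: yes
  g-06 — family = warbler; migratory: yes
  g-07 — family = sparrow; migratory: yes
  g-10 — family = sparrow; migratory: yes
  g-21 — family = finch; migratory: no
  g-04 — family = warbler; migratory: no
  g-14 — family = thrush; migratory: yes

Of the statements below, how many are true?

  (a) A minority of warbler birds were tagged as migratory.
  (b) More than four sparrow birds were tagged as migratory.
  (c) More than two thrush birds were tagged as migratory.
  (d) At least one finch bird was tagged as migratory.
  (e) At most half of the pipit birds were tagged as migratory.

(a) warbler: |A| = 7, |A ∩ B| = 3; needs |A ∩ B| < |A ∖ B| — true.
(b) sparrow: |A| = 5, |A ∩ B| = 5; needs |A ∩ B| > 4 — true.
(c) thrush: |A| = 6, |A ∩ B| = 2; needs |A ∩ B| > 2 — false.
(d) finch: |A| = 7, |A ∩ B| = 1; needs A ∩ B ≠ ∅ (|A ∩ B| ≥ 1) — true.
(e) pipit: |A| = 5, |A ∩ B| = 2; needs |A ∩ B| ≤ |A ∖ B| — true.

4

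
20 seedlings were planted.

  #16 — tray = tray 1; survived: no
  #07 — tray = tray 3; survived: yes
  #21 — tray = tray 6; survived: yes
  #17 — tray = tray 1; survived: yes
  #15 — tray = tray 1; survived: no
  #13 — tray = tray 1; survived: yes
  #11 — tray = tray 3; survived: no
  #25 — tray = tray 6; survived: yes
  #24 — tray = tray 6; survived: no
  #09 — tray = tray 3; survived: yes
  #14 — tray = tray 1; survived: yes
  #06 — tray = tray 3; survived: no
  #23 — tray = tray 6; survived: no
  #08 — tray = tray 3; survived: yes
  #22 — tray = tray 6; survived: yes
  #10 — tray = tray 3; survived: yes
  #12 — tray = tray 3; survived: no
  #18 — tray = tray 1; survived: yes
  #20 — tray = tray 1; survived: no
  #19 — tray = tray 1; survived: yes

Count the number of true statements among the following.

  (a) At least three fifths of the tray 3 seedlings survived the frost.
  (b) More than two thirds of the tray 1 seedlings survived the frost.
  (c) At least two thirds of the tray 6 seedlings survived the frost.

(a) tray 3: |A| = 7, |A ∩ B| = 4; needs |A ∩ B| / |A| ≥ 3/5 — false.
(b) tray 1: |A| = 8, |A ∩ B| = 5; needs |A ∩ B| / |A| > 2/3 — false.
(c) tray 6: |A| = 5, |A ∩ B| = 3; needs |A ∩ B| / |A| ≥ 2/3 — false.

0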